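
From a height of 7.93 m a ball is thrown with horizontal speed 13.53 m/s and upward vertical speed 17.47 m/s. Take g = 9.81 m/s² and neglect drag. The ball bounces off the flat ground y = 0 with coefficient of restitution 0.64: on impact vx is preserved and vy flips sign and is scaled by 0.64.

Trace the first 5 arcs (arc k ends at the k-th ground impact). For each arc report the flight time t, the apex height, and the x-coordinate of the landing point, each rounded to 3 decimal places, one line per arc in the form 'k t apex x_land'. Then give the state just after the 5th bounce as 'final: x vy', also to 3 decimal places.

1 3.969 23.486 53.701
2 2.801 9.620 91.596
3 1.793 3.940 115.849
4 1.147 1.614 131.372
5 0.734 0.661 141.306
final: 141.306 2.305

Arc 1: start y=7.930, vy=17.470 → t=3.969, apex=23.486, x_land=53.701, impact vy=-21.466
  bounce: vy ← 0.64·21.466 = 13.738
Arc 2: start y=0.000, vy=13.738 → t=2.801, apex=9.620, x_land=91.596, impact vy=-13.738
  bounce: vy ← 0.64·13.738 = 8.792
Arc 3: start y=0.000, vy=8.792 → t=1.793, apex=3.940, x_land=115.849, impact vy=-8.792
  bounce: vy ← 0.64·8.792 = 5.627
Arc 4: start y=0.000, vy=5.627 → t=1.147, apex=1.614, x_land=131.372, impact vy=-5.627
  bounce: vy ← 0.64·5.627 = 3.601
Arc 5: start y=0.000, vy=3.601 → t=0.734, apex=0.661, x_land=141.306, impact vy=-3.601
  bounce: vy ← 0.64·3.601 = 2.305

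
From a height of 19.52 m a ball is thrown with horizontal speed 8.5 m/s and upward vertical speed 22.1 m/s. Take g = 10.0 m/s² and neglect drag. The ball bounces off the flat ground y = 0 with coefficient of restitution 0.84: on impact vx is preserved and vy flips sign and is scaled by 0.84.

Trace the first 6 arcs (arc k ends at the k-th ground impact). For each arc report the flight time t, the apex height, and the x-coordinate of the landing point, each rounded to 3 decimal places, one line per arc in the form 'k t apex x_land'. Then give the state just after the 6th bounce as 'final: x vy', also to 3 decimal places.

1 5.174 43.941 43.983
2 4.980 31.004 86.316
3 4.183 21.877 121.875
4 3.514 15.436 151.745
5 2.952 10.892 176.836
6 2.480 7.685 197.912
final: 197.912 10.414

Arc 1: start y=19.520, vy=22.100 → t=5.174, apex=43.941, x_land=43.983, impact vy=-29.645
  bounce: vy ← 0.84·29.645 = 24.902
Arc 2: start y=0.000, vy=24.902 → t=4.980, apex=31.004, x_land=86.316, impact vy=-24.902
  bounce: vy ← 0.84·24.902 = 20.917
Arc 3: start y=0.000, vy=20.917 → t=4.183, apex=21.877, x_land=121.875, impact vy=-20.917
  bounce: vy ← 0.84·20.917 = 17.571
Arc 4: start y=0.000, vy=17.571 → t=3.514, apex=15.436, x_land=151.745, impact vy=-17.571
  bounce: vy ← 0.84·17.571 = 14.759
Arc 5: start y=0.000, vy=14.759 → t=2.952, apex=10.892, x_land=176.836, impact vy=-14.759
  bounce: vy ← 0.84·14.759 = 12.398
Arc 6: start y=0.000, vy=12.398 → t=2.480, apex=7.685, x_land=197.912, impact vy=-12.398
  bounce: vy ← 0.84·12.398 = 10.414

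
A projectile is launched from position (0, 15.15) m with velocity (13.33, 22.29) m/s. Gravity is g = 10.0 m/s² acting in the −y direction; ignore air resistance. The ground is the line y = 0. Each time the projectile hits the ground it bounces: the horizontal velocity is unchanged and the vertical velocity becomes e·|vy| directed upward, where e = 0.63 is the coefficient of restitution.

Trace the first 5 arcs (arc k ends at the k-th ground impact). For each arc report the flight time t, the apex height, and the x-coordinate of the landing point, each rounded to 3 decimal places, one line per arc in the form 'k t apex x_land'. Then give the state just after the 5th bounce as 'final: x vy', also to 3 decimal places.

1 5.057 39.992 67.412
2 3.563 15.873 114.913
3 2.245 6.300 144.839
4 1.414 2.500 163.692
5 0.891 0.992 175.569
final: 175.569 2.807

Arc 1: start y=15.150, vy=22.290 → t=5.057, apex=39.992, x_land=67.412, impact vy=-28.282
  bounce: vy ← 0.63·28.282 = 17.817
Arc 2: start y=0.000, vy=17.817 → t=3.563, apex=15.873, x_land=114.913, impact vy=-17.817
  bounce: vy ← 0.63·17.817 = 11.225
Arc 3: start y=0.000, vy=11.225 → t=2.245, apex=6.300, x_land=144.839, impact vy=-11.225
  bounce: vy ← 0.63·11.225 = 7.072
Arc 4: start y=0.000, vy=7.072 → t=1.414, apex=2.500, x_land=163.692, impact vy=-7.072
  bounce: vy ← 0.63·7.072 = 4.455
Arc 5: start y=0.000, vy=4.455 → t=0.891, apex=0.992, x_land=175.569, impact vy=-4.455
  bounce: vy ← 0.63·4.455 = 2.807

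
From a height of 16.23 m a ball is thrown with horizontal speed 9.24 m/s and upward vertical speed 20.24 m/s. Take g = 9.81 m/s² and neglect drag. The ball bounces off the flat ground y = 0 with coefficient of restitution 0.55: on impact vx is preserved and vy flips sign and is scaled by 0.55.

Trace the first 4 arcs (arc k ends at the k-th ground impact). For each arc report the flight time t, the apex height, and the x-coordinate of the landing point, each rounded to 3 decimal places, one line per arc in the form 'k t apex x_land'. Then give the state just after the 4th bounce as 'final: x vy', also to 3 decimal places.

Arc 1: start y=16.230, vy=20.240 → t=4.814, apex=37.110, x_land=44.479, impact vy=-26.983
  bounce: vy ← 0.55·26.983 = 14.841
Arc 2: start y=0.000, vy=14.841 → t=3.026, apex=11.226, x_land=72.436, impact vy=-14.841
  bounce: vy ← 0.55·14.841 = 8.162
Arc 3: start y=0.000, vy=8.162 → t=1.664, apex=3.396, x_land=87.812, impact vy=-8.162
  bounce: vy ← 0.55·8.162 = 4.489
Arc 4: start y=0.000, vy=4.489 → t=0.915, apex=1.027, x_land=96.269, impact vy=-4.489
  bounce: vy ← 0.55·4.489 = 2.469

1 4.814 37.110 44.479
2 3.026 11.226 72.436
3 1.664 3.396 87.812
4 0.915 1.027 96.269
final: 96.269 2.469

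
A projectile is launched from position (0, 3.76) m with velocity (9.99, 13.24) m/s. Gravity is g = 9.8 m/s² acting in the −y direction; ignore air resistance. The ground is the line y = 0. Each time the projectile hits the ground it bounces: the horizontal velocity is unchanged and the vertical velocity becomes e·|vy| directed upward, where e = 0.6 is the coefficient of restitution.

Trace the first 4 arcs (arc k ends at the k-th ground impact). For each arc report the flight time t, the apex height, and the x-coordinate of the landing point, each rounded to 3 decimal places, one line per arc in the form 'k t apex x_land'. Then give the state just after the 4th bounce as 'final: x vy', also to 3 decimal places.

1 2.961 12.704 29.582
2 1.932 4.573 48.885
3 1.159 1.646 60.466
4 0.696 0.593 67.415
final: 67.415 2.045

Arc 1: start y=3.760, vy=13.240 → t=2.961, apex=12.704, x_land=29.582, impact vy=-15.780
  bounce: vy ← 0.6·15.780 = 9.468
Arc 2: start y=0.000, vy=9.468 → t=1.932, apex=4.573, x_land=48.885, impact vy=-9.468
  bounce: vy ← 0.6·9.468 = 5.681
Arc 3: start y=0.000, vy=5.681 → t=1.159, apex=1.646, x_land=60.466, impact vy=-5.681
  bounce: vy ← 0.6·5.681 = 3.408
Arc 4: start y=0.000, vy=3.408 → t=0.696, apex=0.593, x_land=67.415, impact vy=-3.408
  bounce: vy ← 0.6·3.408 = 2.045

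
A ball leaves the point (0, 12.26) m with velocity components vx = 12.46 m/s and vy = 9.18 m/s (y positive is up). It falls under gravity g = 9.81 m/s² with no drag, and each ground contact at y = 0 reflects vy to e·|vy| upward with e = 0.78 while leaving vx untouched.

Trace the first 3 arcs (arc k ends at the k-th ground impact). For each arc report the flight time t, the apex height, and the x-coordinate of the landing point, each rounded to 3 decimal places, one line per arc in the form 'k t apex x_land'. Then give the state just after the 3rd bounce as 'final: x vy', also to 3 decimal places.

Arc 1: start y=12.260, vy=9.180 → t=2.773, apex=16.555, x_land=34.551, impact vy=-18.023
  bounce: vy ← 0.78·18.023 = 14.058
Arc 2: start y=0.000, vy=14.058 → t=2.866, apex=10.072, x_land=70.261, impact vy=-14.058
  bounce: vy ← 0.78·14.058 = 10.965
Arc 3: start y=0.000, vy=10.965 → t=2.235, apex=6.128, x_land=98.115, impact vy=-10.965
  bounce: vy ← 0.78·10.965 = 8.553

1 2.773 16.555 34.551
2 2.866 10.072 70.261
3 2.235 6.128 98.115
final: 98.115 8.553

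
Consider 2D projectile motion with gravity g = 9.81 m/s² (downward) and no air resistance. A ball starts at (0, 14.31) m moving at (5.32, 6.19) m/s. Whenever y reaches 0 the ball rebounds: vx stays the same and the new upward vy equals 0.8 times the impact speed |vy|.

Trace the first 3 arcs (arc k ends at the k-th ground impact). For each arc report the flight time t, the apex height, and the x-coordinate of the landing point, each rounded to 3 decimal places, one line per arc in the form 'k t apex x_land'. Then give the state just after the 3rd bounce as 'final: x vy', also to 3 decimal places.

Arc 1: start y=14.310, vy=6.190 → t=2.452, apex=16.263, x_land=13.044, impact vy=-17.863
  bounce: vy ← 0.8·17.863 = 14.290
Arc 2: start y=0.000, vy=14.290 → t=2.913, apex=10.408, x_land=28.543, impact vy=-14.290
  bounce: vy ← 0.8·14.290 = 11.432
Arc 3: start y=0.000, vy=11.432 → t=2.331, apex=6.661, x_land=40.943, impact vy=-11.432
  bounce: vy ← 0.8·11.432 = 9.146

1 2.452 16.263 13.044
2 2.913 10.408 28.543
3 2.331 6.661 40.943
final: 40.943 9.146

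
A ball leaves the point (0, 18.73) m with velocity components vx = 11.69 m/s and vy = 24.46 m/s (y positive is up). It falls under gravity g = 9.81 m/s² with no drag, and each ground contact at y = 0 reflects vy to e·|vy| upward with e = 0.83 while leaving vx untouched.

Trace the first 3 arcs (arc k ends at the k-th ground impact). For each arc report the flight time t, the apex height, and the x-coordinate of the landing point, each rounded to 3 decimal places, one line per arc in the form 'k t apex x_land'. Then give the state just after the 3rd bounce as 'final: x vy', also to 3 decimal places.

1 5.661 49.224 66.180
2 5.259 33.910 127.654
3 4.365 23.361 178.677
final: 178.677 17.769

Arc 1: start y=18.730, vy=24.460 → t=5.661, apex=49.224, x_land=66.180, impact vy=-31.077
  bounce: vy ← 0.83·31.077 = 25.794
Arc 2: start y=0.000, vy=25.794 → t=5.259, apex=33.910, x_land=127.654, impact vy=-25.794
  bounce: vy ← 0.83·25.794 = 21.409
Arc 3: start y=0.000, vy=21.409 → t=4.365, apex=23.361, x_land=178.677, impact vy=-21.409
  bounce: vy ← 0.83·21.409 = 17.769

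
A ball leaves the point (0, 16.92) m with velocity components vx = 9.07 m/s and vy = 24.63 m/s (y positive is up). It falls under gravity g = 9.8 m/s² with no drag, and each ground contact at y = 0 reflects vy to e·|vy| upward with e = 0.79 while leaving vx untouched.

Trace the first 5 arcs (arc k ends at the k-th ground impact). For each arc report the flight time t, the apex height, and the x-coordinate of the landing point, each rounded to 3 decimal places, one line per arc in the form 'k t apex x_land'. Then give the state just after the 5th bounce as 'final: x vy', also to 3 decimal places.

Arc 1: start y=16.920, vy=24.630 → t=5.639, apex=47.871, x_land=51.145, impact vy=-30.631
  bounce: vy ← 0.79·30.631 = 24.199
Arc 2: start y=0.000, vy=24.199 → t=4.938, apex=29.876, x_land=95.937, impact vy=-24.199
  bounce: vy ← 0.79·24.199 = 19.117
Arc 3: start y=0.000, vy=19.117 → t=3.901, apex=18.646, x_land=131.323, impact vy=-19.117
  bounce: vy ← 0.79·19.117 = 15.102
Arc 4: start y=0.000, vy=15.102 → t=3.082, apex=11.637, x_land=159.278, impact vy=-15.102
  bounce: vy ← 0.79·15.102 = 11.931
Arc 5: start y=0.000, vy=11.931 → t=2.435, apex=7.263, x_land=181.362, impact vy=-11.931
  bounce: vy ← 0.79·11.931 = 9.425

1 5.639 47.871 51.145
2 4.938 29.876 95.937
3 3.901 18.646 131.323
4 3.082 11.637 159.278
5 2.435 7.263 181.362
final: 181.362 9.425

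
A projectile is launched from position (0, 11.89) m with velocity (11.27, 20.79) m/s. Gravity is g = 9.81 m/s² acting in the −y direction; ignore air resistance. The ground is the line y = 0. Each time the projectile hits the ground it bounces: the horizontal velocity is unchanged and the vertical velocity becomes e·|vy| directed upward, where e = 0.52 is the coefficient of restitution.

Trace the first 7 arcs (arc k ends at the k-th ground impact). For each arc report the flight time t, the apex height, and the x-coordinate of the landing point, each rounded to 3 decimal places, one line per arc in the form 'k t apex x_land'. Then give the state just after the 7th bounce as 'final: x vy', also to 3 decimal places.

Arc 1: start y=11.890, vy=20.790 → t=4.749, apex=33.920, x_land=53.521, impact vy=-25.797
  bounce: vy ← 0.52·25.797 = 13.415
Arc 2: start y=0.000, vy=13.415 → t=2.735, apex=9.172, x_land=84.343, impact vy=-13.415
  bounce: vy ← 0.52·13.415 = 6.976
Arc 3: start y=0.000, vy=6.976 → t=1.422, apex=2.480, x_land=100.371, impact vy=-6.976
  bounce: vy ← 0.52·6.976 = 3.627
Arc 4: start y=0.000, vy=3.627 → t=0.740, apex=0.671, x_land=108.705, impact vy=-3.627
  bounce: vy ← 0.52·3.627 = 1.886
Arc 5: start y=0.000, vy=1.886 → t=0.385, apex=0.181, x_land=113.039, impact vy=-1.886
  bounce: vy ← 0.52·1.886 = 0.981
Arc 6: start y=0.000, vy=0.981 → t=0.200, apex=0.049, x_land=115.292, impact vy=-0.981
  bounce: vy ← 0.52·0.981 = 0.510
Arc 7: start y=0.000, vy=0.510 → t=0.104, apex=0.013, x_land=116.464, impact vy=-0.510
  bounce: vy ← 0.52·0.510 = 0.265

1 4.749 33.920 53.521
2 2.735 9.172 84.343
3 1.422 2.480 100.371
4 0.740 0.671 108.705
5 0.385 0.181 113.039
6 0.200 0.049 115.292
7 0.104 0.013 116.464
final: 116.464 0.265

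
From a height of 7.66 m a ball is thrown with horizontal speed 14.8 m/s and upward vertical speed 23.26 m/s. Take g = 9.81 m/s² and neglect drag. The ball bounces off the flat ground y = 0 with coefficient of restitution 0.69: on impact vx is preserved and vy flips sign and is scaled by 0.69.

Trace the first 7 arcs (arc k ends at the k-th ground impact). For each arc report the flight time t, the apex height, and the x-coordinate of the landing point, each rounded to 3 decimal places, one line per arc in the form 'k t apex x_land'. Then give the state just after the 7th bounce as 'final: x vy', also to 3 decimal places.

Arc 1: start y=7.660, vy=23.260 → t=5.051, apex=35.235, x_land=74.759, impact vy=-26.293
  bounce: vy ← 0.69·26.293 = 18.142
Arc 2: start y=0.000, vy=18.142 → t=3.699, apex=16.776, x_land=129.499, impact vy=-18.142
  bounce: vy ← 0.69·18.142 = 12.518
Arc 3: start y=0.000, vy=12.518 → t=2.552, apex=7.987, x_land=167.270, impact vy=-12.518
  bounce: vy ← 0.69·12.518 = 8.637
Arc 4: start y=0.000, vy=8.637 → t=1.761, apex=3.803, x_land=193.333, impact vy=-8.637
  bounce: vy ← 0.69·8.637 = 5.960
Arc 5: start y=0.000, vy=5.960 → t=1.215, apex=1.810, x_land=211.315, impact vy=-5.960
  bounce: vy ← 0.69·5.960 = 4.112
Arc 6: start y=0.000, vy=4.112 → t=0.838, apex=0.862, x_land=223.723, impact vy=-4.112
  bounce: vy ← 0.69·4.112 = 2.837
Arc 7: start y=0.000, vy=2.837 → t=0.578, apex=0.410, x_land=232.285, impact vy=-2.837
  bounce: vy ← 0.69·2.837 = 1.958

1 5.051 35.235 74.759
2 3.699 16.776 129.499
3 2.552 7.987 167.270
4 1.761 3.803 193.333
5 1.215 1.810 211.315
6 0.838 0.862 223.723
7 0.578 0.410 232.285
final: 232.285 1.958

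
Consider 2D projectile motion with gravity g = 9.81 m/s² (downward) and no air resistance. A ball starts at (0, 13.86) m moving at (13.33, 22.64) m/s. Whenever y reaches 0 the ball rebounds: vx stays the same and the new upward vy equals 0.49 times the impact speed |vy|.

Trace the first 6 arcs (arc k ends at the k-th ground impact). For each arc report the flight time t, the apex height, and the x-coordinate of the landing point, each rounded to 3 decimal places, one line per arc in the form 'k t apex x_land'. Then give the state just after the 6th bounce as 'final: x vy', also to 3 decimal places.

Arc 1: start y=13.860, vy=22.640 → t=5.163, apex=39.985, x_land=68.823, impact vy=-28.009
  bounce: vy ← 0.49·28.009 = 13.724
Arc 2: start y=0.000, vy=13.724 → t=2.798, apex=9.600, x_land=106.121, impact vy=-13.724
  bounce: vy ← 0.49·13.724 = 6.725
Arc 3: start y=0.000, vy=6.725 → t=1.371, apex=2.305, x_land=124.397, impact vy=-6.725
  bounce: vy ← 0.49·6.725 = 3.295
Arc 4: start y=0.000, vy=3.295 → t=0.672, apex=0.553, x_land=133.352, impact vy=-3.295
  bounce: vy ← 0.49·3.295 = 1.615
Arc 5: start y=0.000, vy=1.615 → t=0.329, apex=0.133, x_land=137.740, impact vy=-1.615
  bounce: vy ← 0.49·1.615 = 0.791
Arc 6: start y=0.000, vy=0.791 → t=0.161, apex=0.032, x_land=139.890, impact vy=-0.791
  bounce: vy ← 0.49·0.791 = 0.388

1 5.163 39.985 68.823
2 2.798 9.600 106.121
3 1.371 2.305 124.397
4 0.672 0.553 133.352
5 0.329 0.133 137.740
6 0.161 0.032 139.890
final: 139.890 0.388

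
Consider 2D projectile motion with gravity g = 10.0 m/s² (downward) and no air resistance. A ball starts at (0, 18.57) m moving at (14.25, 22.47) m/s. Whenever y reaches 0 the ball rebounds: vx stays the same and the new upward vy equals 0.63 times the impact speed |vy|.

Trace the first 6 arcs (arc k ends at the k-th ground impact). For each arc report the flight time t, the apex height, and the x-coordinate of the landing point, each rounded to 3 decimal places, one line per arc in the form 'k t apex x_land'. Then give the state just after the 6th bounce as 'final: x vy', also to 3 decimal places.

Arc 1: start y=18.570, vy=22.470 → t=5.207, apex=43.815, x_land=74.203, impact vy=-29.602
  bounce: vy ← 0.63·29.602 = 18.649
Arc 2: start y=0.000, vy=18.649 → t=3.730, apex=17.390, x_land=127.354, impact vy=-18.649
  bounce: vy ← 0.63·18.649 = 11.749
Arc 3: start y=0.000, vy=11.749 → t=2.350, apex=6.902, x_land=160.839, impact vy=-11.749
  bounce: vy ← 0.63·11.749 = 7.402
Arc 4: start y=0.000, vy=7.402 → t=1.480, apex=2.739, x_land=181.935, impact vy=-7.402
  bounce: vy ← 0.63·7.402 = 4.663
Arc 5: start y=0.000, vy=4.663 → t=0.933, apex=1.087, x_land=195.225, impact vy=-4.663
  bounce: vy ← 0.63·4.663 = 2.938
Arc 6: start y=0.000, vy=2.938 → t=0.588, apex=0.432, x_land=203.598, impact vy=-2.938
  bounce: vy ← 0.63·2.938 = 1.851

1 5.207 43.815 74.203
2 3.730 17.390 127.354
3 2.350 6.902 160.839
4 1.480 2.739 181.935
5 0.933 1.087 195.225
6 0.588 0.432 203.598
final: 203.598 1.851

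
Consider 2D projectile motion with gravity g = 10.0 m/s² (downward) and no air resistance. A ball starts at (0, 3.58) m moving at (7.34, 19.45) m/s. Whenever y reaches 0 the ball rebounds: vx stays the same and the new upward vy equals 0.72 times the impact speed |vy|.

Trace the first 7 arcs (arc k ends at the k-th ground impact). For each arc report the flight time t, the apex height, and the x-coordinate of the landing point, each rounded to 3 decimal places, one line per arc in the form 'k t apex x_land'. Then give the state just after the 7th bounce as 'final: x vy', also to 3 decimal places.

1 4.066 22.495 29.845
2 3.054 11.661 52.264
3 2.199 6.045 68.406
4 1.583 3.134 80.028
5 1.140 1.625 88.396
6 0.821 0.842 94.421
7 0.591 0.437 98.759
final: 98.759 2.128

Arc 1: start y=3.580, vy=19.450 → t=4.066, apex=22.495, x_land=29.845, impact vy=-21.211
  bounce: vy ← 0.72·21.211 = 15.272
Arc 2: start y=0.000, vy=15.272 → t=3.054, apex=11.661, x_land=52.264, impact vy=-15.272
  bounce: vy ← 0.72·15.272 = 10.996
Arc 3: start y=0.000, vy=10.996 → t=2.199, apex=6.045, x_land=68.406, impact vy=-10.996
  bounce: vy ← 0.72·10.996 = 7.917
Arc 4: start y=0.000, vy=7.917 → t=1.583, apex=3.134, x_land=80.028, impact vy=-7.917
  bounce: vy ← 0.72·7.917 = 5.700
Arc 5: start y=0.000, vy=5.700 → t=1.140, apex=1.625, x_land=88.396, impact vy=-5.700
  bounce: vy ← 0.72·5.700 = 4.104
Arc 6: start y=0.000, vy=4.104 → t=0.821, apex=0.842, x_land=94.421, impact vy=-4.104
  bounce: vy ← 0.72·4.104 = 2.955
Arc 7: start y=0.000, vy=2.955 → t=0.591, apex=0.437, x_land=98.759, impact vy=-2.955
  bounce: vy ← 0.72·2.955 = 2.128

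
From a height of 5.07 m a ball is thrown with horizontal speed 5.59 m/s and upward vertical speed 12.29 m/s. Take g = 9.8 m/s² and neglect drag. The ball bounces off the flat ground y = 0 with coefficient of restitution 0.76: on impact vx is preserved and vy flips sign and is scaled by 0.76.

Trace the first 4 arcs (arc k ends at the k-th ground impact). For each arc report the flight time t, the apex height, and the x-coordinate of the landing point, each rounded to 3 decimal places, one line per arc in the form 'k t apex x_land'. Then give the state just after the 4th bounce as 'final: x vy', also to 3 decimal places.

Arc 1: start y=5.070, vy=12.290 → t=2.869, apex=12.776, x_land=16.037, impact vy=-15.825
  bounce: vy ← 0.76·15.825 = 12.027
Arc 2: start y=0.000, vy=12.027 → t=2.454, apex=7.380, x_land=29.757, impact vy=-12.027
  bounce: vy ← 0.76·12.027 = 9.140
Arc 3: start y=0.000, vy=9.140 → t=1.865, apex=4.262, x_land=40.184, impact vy=-9.140
  bounce: vy ← 0.76·9.140 = 6.947
Arc 4: start y=0.000, vy=6.947 → t=1.418, apex=2.462, x_land=48.109, impact vy=-6.947
  bounce: vy ← 0.76·6.947 = 5.279

1 2.869 12.776 16.037
2 2.454 7.380 29.757
3 1.865 4.262 40.184
4 1.418 2.462 48.109
final: 48.109 5.279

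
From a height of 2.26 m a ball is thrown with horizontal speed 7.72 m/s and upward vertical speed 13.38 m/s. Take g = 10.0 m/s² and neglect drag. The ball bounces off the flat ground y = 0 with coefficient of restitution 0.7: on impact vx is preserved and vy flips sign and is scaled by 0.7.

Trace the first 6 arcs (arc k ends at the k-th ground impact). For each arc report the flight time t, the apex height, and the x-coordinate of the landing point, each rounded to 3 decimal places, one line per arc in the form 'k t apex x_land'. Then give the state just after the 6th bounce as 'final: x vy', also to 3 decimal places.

Arc 1: start y=2.260, vy=13.380 → t=2.835, apex=11.211, x_land=21.889, impact vy=-14.974
  bounce: vy ← 0.7·14.974 = 10.482
Arc 2: start y=0.000, vy=10.482 → t=2.096, apex=5.493, x_land=38.073, impact vy=-10.482
  bounce: vy ← 0.7·10.482 = 7.337
Arc 3: start y=0.000, vy=7.337 → t=1.467, apex=2.692, x_land=49.402, impact vy=-7.337
  bounce: vy ← 0.7·7.337 = 5.136
Arc 4: start y=0.000, vy=5.136 → t=1.027, apex=1.319, x_land=57.332, impact vy=-5.136
  bounce: vy ← 0.7·5.136 = 3.595
Arc 5: start y=0.000, vy=3.595 → t=0.719, apex=0.646, x_land=62.884, impact vy=-3.595
  bounce: vy ← 0.7·3.595 = 2.517
Arc 6: start y=0.000, vy=2.517 → t=0.503, apex=0.317, x_land=66.769, impact vy=-2.517
  bounce: vy ← 0.7·2.517 = 1.762

1 2.835 11.211 21.889
2 2.096 5.493 38.073
3 1.467 2.692 49.402
4 1.027 1.319 57.332
5 0.719 0.646 62.884
6 0.503 0.317 66.769
final: 66.769 1.762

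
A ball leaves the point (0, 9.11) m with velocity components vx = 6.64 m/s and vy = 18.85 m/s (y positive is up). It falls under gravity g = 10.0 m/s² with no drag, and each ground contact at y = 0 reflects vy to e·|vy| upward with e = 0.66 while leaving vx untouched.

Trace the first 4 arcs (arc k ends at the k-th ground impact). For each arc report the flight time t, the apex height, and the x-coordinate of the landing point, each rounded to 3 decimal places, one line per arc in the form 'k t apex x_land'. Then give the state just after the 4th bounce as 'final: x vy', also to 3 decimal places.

Arc 1: start y=9.110, vy=18.850 → t=4.203, apex=26.876, x_land=27.911, impact vy=-23.185
  bounce: vy ← 0.66·23.185 = 15.302
Arc 2: start y=0.000, vy=15.302 → t=3.060, apex=11.707, x_land=48.232, impact vy=-15.302
  bounce: vy ← 0.66·15.302 = 10.099
Arc 3: start y=0.000, vy=10.099 → t=2.020, apex=5.100, x_land=61.643, impact vy=-10.099
  bounce: vy ← 0.66·10.099 = 6.665
Arc 4: start y=0.000, vy=6.665 → t=1.333, apex=2.221, x_land=70.495, impact vy=-6.665
  bounce: vy ← 0.66·6.665 = 4.399

1 4.203 26.876 27.911
2 3.060 11.707 48.232
3 2.020 5.100 61.643
4 1.333 2.221 70.495
final: 70.495 4.399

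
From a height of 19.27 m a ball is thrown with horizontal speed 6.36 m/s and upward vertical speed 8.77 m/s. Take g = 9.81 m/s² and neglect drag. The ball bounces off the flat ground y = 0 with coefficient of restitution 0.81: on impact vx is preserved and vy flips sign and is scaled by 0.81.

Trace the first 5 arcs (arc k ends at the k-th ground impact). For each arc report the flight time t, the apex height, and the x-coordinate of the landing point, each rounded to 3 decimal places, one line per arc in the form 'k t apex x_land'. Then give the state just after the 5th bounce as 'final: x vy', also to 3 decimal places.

Arc 1: start y=19.270, vy=8.770 → t=3.068, apex=23.190, x_land=19.515, impact vy=-21.331
  bounce: vy ← 0.81·21.331 = 17.278
Arc 2: start y=0.000, vy=17.278 → t=3.522, apex=15.215, x_land=41.918, impact vy=-17.278
  bounce: vy ← 0.81·17.278 = 13.995
Arc 3: start y=0.000, vy=13.995 → t=2.853, apex=9.983, x_land=60.064, impact vy=-13.995
  bounce: vy ← 0.81·13.995 = 11.336
Arc 4: start y=0.000, vy=11.336 → t=2.311, apex=6.550, x_land=74.762, impact vy=-11.336
  bounce: vy ← 0.81·11.336 = 9.182
Arc 5: start y=0.000, vy=9.182 → t=1.872, apex=4.297, x_land=86.668, impact vy=-9.182
  bounce: vy ← 0.81·9.182 = 7.437

1 3.068 23.190 19.515
2 3.522 15.215 41.918
3 2.853 9.983 60.064
4 2.311 6.550 74.762
5 1.872 4.297 86.668
final: 86.668 7.437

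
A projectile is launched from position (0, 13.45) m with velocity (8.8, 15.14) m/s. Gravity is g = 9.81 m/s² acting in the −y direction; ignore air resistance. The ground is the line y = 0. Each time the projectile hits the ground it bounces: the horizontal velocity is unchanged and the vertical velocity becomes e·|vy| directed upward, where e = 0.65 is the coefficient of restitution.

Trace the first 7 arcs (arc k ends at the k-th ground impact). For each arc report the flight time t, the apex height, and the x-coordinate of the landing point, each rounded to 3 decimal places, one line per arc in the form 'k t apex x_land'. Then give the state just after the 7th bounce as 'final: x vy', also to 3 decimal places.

1 3.807 25.133 33.501
2 2.943 10.619 59.397
3 1.913 4.486 76.229
4 1.243 1.895 87.170
5 0.808 0.801 94.282
6 0.525 0.338 98.904
7 0.341 0.143 101.909
final: 101.909 1.089

Arc 1: start y=13.450, vy=15.140 → t=3.807, apex=25.133, x_land=33.501, impact vy=-22.206
  bounce: vy ← 0.65·22.206 = 14.434
Arc 2: start y=0.000, vy=14.434 → t=2.943, apex=10.619, x_land=59.397, impact vy=-14.434
  bounce: vy ← 0.65·14.434 = 9.382
Arc 3: start y=0.000, vy=9.382 → t=1.913, apex=4.486, x_land=76.229, impact vy=-9.382
  bounce: vy ← 0.65·9.382 = 6.098
Arc 4: start y=0.000, vy=6.098 → t=1.243, apex=1.895, x_land=87.170, impact vy=-6.098
  bounce: vy ← 0.65·6.098 = 3.964
Arc 5: start y=0.000, vy=3.964 → t=0.808, apex=0.801, x_land=94.282, impact vy=-3.964
  bounce: vy ← 0.65·3.964 = 2.577
Arc 6: start y=0.000, vy=2.577 → t=0.525, apex=0.338, x_land=98.904, impact vy=-2.577
  bounce: vy ← 0.65·2.577 = 1.675
Arc 7: start y=0.000, vy=1.675 → t=0.341, apex=0.143, x_land=101.909, impact vy=-1.675
  bounce: vy ← 0.65·1.675 = 1.089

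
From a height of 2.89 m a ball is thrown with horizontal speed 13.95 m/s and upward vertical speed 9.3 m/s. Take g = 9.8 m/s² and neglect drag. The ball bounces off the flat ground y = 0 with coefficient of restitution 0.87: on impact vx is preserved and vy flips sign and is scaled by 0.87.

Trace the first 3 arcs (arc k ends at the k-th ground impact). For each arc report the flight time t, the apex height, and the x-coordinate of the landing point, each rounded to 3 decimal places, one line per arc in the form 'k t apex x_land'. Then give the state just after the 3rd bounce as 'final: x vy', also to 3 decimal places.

1 2.170 7.303 30.268
2 2.124 5.527 59.901
3 1.848 4.184 85.681
final: 85.681 7.878

Arc 1: start y=2.890, vy=9.300 → t=2.170, apex=7.303, x_land=30.268, impact vy=-11.964
  bounce: vy ← 0.87·11.964 = 10.409
Arc 2: start y=0.000, vy=10.409 → t=2.124, apex=5.527, x_land=59.901, impact vy=-10.409
  bounce: vy ← 0.87·10.409 = 9.055
Arc 3: start y=0.000, vy=9.055 → t=1.848, apex=4.184, x_land=85.681, impact vy=-9.055
  bounce: vy ← 0.87·9.055 = 7.878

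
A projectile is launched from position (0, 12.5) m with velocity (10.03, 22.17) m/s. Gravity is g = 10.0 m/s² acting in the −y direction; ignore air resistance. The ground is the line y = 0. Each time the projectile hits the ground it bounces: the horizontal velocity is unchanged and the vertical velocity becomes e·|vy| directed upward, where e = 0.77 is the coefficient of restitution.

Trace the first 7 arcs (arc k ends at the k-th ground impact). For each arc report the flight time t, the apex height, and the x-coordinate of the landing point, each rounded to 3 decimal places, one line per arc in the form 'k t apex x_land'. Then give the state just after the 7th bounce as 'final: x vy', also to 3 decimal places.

Arc 1: start y=12.500, vy=22.170 → t=4.940, apex=37.075, x_land=49.549, impact vy=-27.231
  bounce: vy ← 0.77·27.231 = 20.968
Arc 2: start y=0.000, vy=20.968 → t=4.194, apex=21.982, x_land=91.610, impact vy=-20.968
  bounce: vy ← 0.77·20.968 = 16.145
Arc 3: start y=0.000, vy=16.145 → t=3.229, apex=13.033, x_land=123.997, impact vy=-16.145
  bounce: vy ← 0.77·16.145 = 12.432
Arc 4: start y=0.000, vy=12.432 → t=2.486, apex=7.727, x_land=148.935, impact vy=-12.432
  bounce: vy ← 0.77·12.432 = 9.572
Arc 5: start y=0.000, vy=9.572 → t=1.914, apex=4.582, x_land=168.137, impact vy=-9.572
  bounce: vy ← 0.77·9.572 = 7.371
Arc 6: start y=0.000, vy=7.371 → t=1.474, apex=2.716, x_land=182.923, impact vy=-7.371
  bounce: vy ← 0.77·7.371 = 5.675
Arc 7: start y=0.000, vy=5.675 → t=1.135, apex=1.611, x_land=194.308, impact vy=-5.675
  bounce: vy ← 0.77·5.675 = 4.370

1 4.940 37.075 49.549
2 4.194 21.982 91.610
3 3.229 13.033 123.997
4 2.486 7.727 148.935
5 1.914 4.582 168.137
6 1.474 2.716 182.923
7 1.135 1.611 194.308
final: 194.308 4.370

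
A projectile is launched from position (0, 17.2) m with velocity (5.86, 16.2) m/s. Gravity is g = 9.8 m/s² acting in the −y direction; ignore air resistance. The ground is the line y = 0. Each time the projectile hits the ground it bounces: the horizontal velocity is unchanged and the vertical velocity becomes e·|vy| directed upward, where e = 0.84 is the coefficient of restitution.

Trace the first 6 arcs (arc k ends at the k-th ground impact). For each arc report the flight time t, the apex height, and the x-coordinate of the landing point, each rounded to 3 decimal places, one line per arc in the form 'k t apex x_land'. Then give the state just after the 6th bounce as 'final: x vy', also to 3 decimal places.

1 4.152 30.590 24.329
2 4.198 21.584 48.926
3 3.526 15.230 69.589
4 2.962 10.746 86.945
5 2.488 7.582 101.524
6 2.090 5.350 113.771
final: 113.771 8.602

Arc 1: start y=17.200, vy=16.200 → t=4.152, apex=30.590, x_land=24.329, impact vy=-24.486
  bounce: vy ← 0.84·24.486 = 20.568
Arc 2: start y=0.000, vy=20.568 → t=4.198, apex=21.584, x_land=48.926, impact vy=-20.568
  bounce: vy ← 0.84·20.568 = 17.277
Arc 3: start y=0.000, vy=17.277 → t=3.526, apex=15.230, x_land=69.589, impact vy=-17.277
  bounce: vy ← 0.84·17.277 = 14.513
Arc 4: start y=0.000, vy=14.513 → t=2.962, apex=10.746, x_land=86.945, impact vy=-14.513
  bounce: vy ← 0.84·14.513 = 12.191
Arc 5: start y=0.000, vy=12.191 → t=2.488, apex=7.582, x_land=101.524, impact vy=-12.191
  bounce: vy ← 0.84·12.191 = 10.240
Arc 6: start y=0.000, vy=10.240 → t=2.090, apex=5.350, x_land=113.771, impact vy=-10.240
  bounce: vy ← 0.84·10.240 = 8.602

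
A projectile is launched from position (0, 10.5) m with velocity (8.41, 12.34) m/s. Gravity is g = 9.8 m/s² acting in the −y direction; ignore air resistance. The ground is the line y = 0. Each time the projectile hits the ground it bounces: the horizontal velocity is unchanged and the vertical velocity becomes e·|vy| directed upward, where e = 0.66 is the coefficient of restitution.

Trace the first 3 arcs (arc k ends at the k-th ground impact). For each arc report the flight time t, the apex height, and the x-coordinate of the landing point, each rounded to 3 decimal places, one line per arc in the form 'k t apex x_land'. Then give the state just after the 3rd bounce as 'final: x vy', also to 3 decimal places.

1 3.190 18.269 26.829
2 2.549 7.958 48.264
3 1.682 3.467 62.411
final: 62.411 5.440

Arc 1: start y=10.500, vy=12.340 → t=3.190, apex=18.269, x_land=26.829, impact vy=-18.923
  bounce: vy ← 0.66·18.923 = 12.489
Arc 2: start y=0.000, vy=12.489 → t=2.549, apex=7.958, x_land=48.264, impact vy=-12.489
  bounce: vy ← 0.66·12.489 = 8.243
Arc 3: start y=0.000, vy=8.243 → t=1.682, apex=3.467, x_land=62.411, impact vy=-8.243
  bounce: vy ← 0.66·8.243 = 5.440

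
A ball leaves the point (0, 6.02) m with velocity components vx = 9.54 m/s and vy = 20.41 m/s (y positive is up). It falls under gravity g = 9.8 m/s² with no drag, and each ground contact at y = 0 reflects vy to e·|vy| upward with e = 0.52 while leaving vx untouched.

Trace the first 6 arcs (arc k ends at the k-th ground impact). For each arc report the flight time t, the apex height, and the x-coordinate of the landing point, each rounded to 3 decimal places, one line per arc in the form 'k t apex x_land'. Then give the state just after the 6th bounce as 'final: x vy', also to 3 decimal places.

Arc 1: start y=6.020, vy=20.410 → t=4.442, apex=27.273, x_land=42.376, impact vy=-23.121
  bounce: vy ← 0.52·23.121 = 12.023
Arc 2: start y=0.000, vy=12.023 → t=2.454, apex=7.375, x_land=65.783, impact vy=-12.023
  bounce: vy ← 0.52·12.023 = 6.252
Arc 3: start y=0.000, vy=6.252 → t=1.276, apex=1.994, x_land=77.955, impact vy=-6.252
  bounce: vy ← 0.52·6.252 = 3.251
Arc 4: start y=0.000, vy=3.251 → t=0.663, apex=0.539, x_land=84.284, impact vy=-3.251
  bounce: vy ← 0.52·3.251 = 1.690
Arc 5: start y=0.000, vy=1.690 → t=0.345, apex=0.146, x_land=87.576, impact vy=-1.690
  bounce: vy ← 0.52·1.690 = 0.879
Arc 6: start y=0.000, vy=0.879 → t=0.179, apex=0.039, x_land=89.287, impact vy=-0.879
  bounce: vy ← 0.52·0.879 = 0.457

1 4.442 27.273 42.376
2 2.454 7.375 65.783
3 1.276 1.994 77.955
4 0.663 0.539 84.284
5 0.345 0.146 87.576
6 0.179 0.039 89.287
final: 89.287 0.457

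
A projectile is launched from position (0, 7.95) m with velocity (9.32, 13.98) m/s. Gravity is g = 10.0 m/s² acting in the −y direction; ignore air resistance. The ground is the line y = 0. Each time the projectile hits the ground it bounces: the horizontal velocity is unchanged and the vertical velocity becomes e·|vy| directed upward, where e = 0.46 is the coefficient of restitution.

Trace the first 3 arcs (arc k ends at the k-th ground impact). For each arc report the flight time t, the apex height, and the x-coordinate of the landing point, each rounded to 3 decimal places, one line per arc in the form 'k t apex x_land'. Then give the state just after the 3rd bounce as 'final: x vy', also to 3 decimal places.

Arc 1: start y=7.950, vy=13.980 → t=3.281, apex=17.722, x_land=30.576, impact vy=-18.827
  bounce: vy ← 0.46·18.827 = 8.660
Arc 2: start y=0.000, vy=8.660 → t=1.732, apex=3.750, x_land=46.718, impact vy=-8.660
  bounce: vy ← 0.46·8.660 = 3.984
Arc 3: start y=0.000, vy=3.984 → t=0.797, apex=0.793, x_land=54.144, impact vy=-3.984
  bounce: vy ← 0.46·3.984 = 1.833

1 3.281 17.722 30.576
2 1.732 3.750 46.718
3 0.797 0.793 54.144
final: 54.144 1.833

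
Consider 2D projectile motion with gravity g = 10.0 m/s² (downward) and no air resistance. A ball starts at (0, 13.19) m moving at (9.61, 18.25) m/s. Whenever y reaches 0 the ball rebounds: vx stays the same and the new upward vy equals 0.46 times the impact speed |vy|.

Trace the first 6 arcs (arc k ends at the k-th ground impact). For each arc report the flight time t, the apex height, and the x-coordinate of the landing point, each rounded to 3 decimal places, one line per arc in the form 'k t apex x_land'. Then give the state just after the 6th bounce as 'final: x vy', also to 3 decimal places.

1 4.268 29.843 41.016
2 2.248 6.315 62.616
3 1.034 1.336 72.552
4 0.476 0.283 77.122
5 0.219 0.060 79.225
6 0.101 0.013 80.192
final: 80.192 0.231

Arc 1: start y=13.190, vy=18.250 → t=4.268, apex=29.843, x_land=41.016, impact vy=-24.431
  bounce: vy ← 0.46·24.431 = 11.238
Arc 2: start y=0.000, vy=11.238 → t=2.248, apex=6.315, x_land=62.616, impact vy=-11.238
  bounce: vy ← 0.46·11.238 = 5.170
Arc 3: start y=0.000, vy=5.170 → t=1.034, apex=1.336, x_land=72.552, impact vy=-5.170
  bounce: vy ← 0.46·5.170 = 2.378
Arc 4: start y=0.000, vy=2.378 → t=0.476, apex=0.283, x_land=77.122, impact vy=-2.378
  bounce: vy ← 0.46·2.378 = 1.094
Arc 5: start y=0.000, vy=1.094 → t=0.219, apex=0.060, x_land=79.225, impact vy=-1.094
  bounce: vy ← 0.46·1.094 = 0.503
Arc 6: start y=0.000, vy=0.503 → t=0.101, apex=0.013, x_land=80.192, impact vy=-0.503
  bounce: vy ← 0.46·0.503 = 0.231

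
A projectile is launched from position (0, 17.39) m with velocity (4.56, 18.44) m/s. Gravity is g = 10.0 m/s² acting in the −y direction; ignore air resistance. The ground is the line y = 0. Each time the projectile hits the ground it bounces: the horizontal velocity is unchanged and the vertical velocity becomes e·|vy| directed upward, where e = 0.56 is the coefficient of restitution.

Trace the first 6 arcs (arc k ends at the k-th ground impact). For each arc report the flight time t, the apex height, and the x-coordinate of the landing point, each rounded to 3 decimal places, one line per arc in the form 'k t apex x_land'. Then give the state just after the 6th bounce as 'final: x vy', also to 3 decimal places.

Arc 1: start y=17.390, vy=18.440 → t=4.467, apex=34.392, x_land=20.368, impact vy=-26.227
  bounce: vy ← 0.56·26.227 = 14.687
Arc 2: start y=0.000, vy=14.687 → t=2.937, apex=10.785, x_land=33.762, impact vy=-14.687
  bounce: vy ← 0.56·14.687 = 8.225
Arc 3: start y=0.000, vy=8.225 → t=1.645, apex=3.382, x_land=41.263, impact vy=-8.225
  bounce: vy ← 0.56·8.225 = 4.606
Arc 4: start y=0.000, vy=4.606 → t=0.921, apex=1.061, x_land=45.464, impact vy=-4.606
  bounce: vy ← 0.56·4.606 = 2.579
Arc 5: start y=0.000, vy=2.579 → t=0.516, apex=0.333, x_land=47.816, impact vy=-2.579
  bounce: vy ← 0.56·2.579 = 1.444
Arc 6: start y=0.000, vy=1.444 → t=0.289, apex=0.104, x_land=49.133, impact vy=-1.444
  bounce: vy ← 0.56·1.444 = 0.809

1 4.467 34.392 20.368
2 2.937 10.785 33.762
3 1.645 3.382 41.263
4 0.921 1.061 45.464
5 0.516 0.333 47.816
6 0.289 0.104 49.133
final: 49.133 0.809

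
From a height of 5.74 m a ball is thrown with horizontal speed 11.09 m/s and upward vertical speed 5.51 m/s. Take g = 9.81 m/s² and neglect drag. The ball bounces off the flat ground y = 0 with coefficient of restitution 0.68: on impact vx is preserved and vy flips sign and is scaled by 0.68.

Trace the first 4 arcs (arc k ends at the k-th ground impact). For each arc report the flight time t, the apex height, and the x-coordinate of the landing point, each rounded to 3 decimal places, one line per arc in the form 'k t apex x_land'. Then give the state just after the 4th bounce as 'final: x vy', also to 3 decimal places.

Arc 1: start y=5.740, vy=5.510 → t=1.781, apex=7.287, x_land=19.747, impact vy=-11.957
  bounce: vy ← 0.68·11.957 = 8.131
Arc 2: start y=0.000, vy=8.131 → t=1.658, apex=3.370, x_land=38.130, impact vy=-8.131
  bounce: vy ← 0.68·8.131 = 5.529
Arc 3: start y=0.000, vy=5.529 → t=1.127, apex=1.558, x_land=50.631, impact vy=-5.529
  bounce: vy ← 0.68·5.529 = 3.760
Arc 4: start y=0.000, vy=3.760 → t=0.767, apex=0.720, x_land=59.132, impact vy=-3.760
  bounce: vy ← 0.68·3.760 = 2.557

1 1.781 7.287 19.747
2 1.658 3.370 38.130
3 1.127 1.558 50.631
4 0.767 0.720 59.132
final: 59.132 2.557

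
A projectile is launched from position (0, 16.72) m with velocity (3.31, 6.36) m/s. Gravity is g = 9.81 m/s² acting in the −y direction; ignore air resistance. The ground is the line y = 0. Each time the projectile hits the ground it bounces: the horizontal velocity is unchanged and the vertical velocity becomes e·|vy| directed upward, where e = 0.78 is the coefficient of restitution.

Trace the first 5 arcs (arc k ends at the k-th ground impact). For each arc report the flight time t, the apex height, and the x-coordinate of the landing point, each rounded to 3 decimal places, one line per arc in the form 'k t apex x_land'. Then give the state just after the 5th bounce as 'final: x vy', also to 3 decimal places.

1 2.605 18.782 8.623
2 3.053 11.427 18.727
3 2.381 6.952 26.608
4 1.857 4.230 32.756
5 1.449 2.573 37.551
final: 37.551 5.542

Arc 1: start y=16.720, vy=6.360 → t=2.605, apex=18.782, x_land=8.623, impact vy=-19.196
  bounce: vy ← 0.78·19.196 = 14.973
Arc 2: start y=0.000, vy=14.973 → t=3.053, apex=11.427, x_land=18.727, impact vy=-14.973
  bounce: vy ← 0.78·14.973 = 11.679
Arc 3: start y=0.000, vy=11.679 → t=2.381, apex=6.952, x_land=26.608, impact vy=-11.679
  bounce: vy ← 0.78·11.679 = 9.110
Arc 4: start y=0.000, vy=9.110 → t=1.857, apex=4.230, x_land=32.756, impact vy=-9.110
  bounce: vy ← 0.78·9.110 = 7.106
Arc 5: start y=0.000, vy=7.106 → t=1.449, apex=2.573, x_land=37.551, impact vy=-7.106
  bounce: vy ← 0.78·7.106 = 5.542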